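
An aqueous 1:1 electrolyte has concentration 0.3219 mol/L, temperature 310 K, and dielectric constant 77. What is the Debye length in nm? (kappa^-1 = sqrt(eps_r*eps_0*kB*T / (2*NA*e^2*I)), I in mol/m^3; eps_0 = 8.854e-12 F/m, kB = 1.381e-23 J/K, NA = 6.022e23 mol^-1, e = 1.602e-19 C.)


Ionic strength I = 0.3219 * 1^2 * 1000 = 321.9 mol/m^3
kappa^-1 = sqrt(77 * 8.854e-12 * 1.381e-23 * 310 / (2 * 6.022e23 * (1.602e-19)^2 * 321.9))
kappa^-1 = 0.542 nm

0.542


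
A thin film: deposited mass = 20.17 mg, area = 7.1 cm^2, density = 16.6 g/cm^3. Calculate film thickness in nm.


Convert: m = 20.17 mg = 2.0170e-05 kg, A = 7.1 cm^2 = 7.1000e-04 m^2, rho = 16.6 g/cm^3 = 16600 kg/m^3
t = m / (A * rho)
t = 2.0170e-05 / (7.1000e-04 * 16600)
t = 1.7114e-06 m = 1711.4 nm

1711.4


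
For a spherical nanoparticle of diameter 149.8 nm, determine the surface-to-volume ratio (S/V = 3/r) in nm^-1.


Radius r = 149.8/2 = 74.9 nm
S/V = 3 / r = 3 / 74.9
S/V = 0.0401 nm^-1

0.0401


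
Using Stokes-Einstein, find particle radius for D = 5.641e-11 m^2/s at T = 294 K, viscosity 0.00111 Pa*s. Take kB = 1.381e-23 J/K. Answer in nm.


Stokes-Einstein: R = kB*T / (6*pi*eta*D)
R = 1.381e-23 * 294 / (6 * pi * 0.00111 * 5.641e-11)
R = 3.44002e-09 m = 3.44 nm

3.44


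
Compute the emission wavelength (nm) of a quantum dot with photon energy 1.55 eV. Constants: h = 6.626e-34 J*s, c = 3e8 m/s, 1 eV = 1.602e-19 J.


Convert energy: E = 1.55 eV = 1.55 * 1.602e-19 = 2.4831e-19 J
lambda = h*c / E = 6.626e-34 * 3e8 / 2.4831e-19
lambda = 8.00532e-07 m = 800.5 nm

800.5


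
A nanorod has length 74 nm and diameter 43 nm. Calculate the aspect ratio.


Aspect ratio AR = length / diameter
AR = 74 / 43
AR = 1.72

1.72


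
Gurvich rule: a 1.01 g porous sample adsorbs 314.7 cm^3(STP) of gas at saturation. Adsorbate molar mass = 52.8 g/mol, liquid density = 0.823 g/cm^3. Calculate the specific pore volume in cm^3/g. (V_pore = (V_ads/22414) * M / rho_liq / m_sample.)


Moles adsorbed n = V_ads / 22414 = 314.7 / 22414 = 1.404033e-02 mol
Liquid volume V_liq = n * M / rho_liq = 1.404033e-02 * 52.8 / 0.823 = 0.90076 cm^3
Specific pore volume V_pore = V_liq / m_sample = 0.90076 / 1.01
V_pore = 0.8918 cm^3/g

0.8918


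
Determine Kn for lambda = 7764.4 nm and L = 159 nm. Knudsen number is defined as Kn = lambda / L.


Knudsen number Kn = lambda / L
Kn = 7764.4 / 159
Kn = 48.8327

48.8327


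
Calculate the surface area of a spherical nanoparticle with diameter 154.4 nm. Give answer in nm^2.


Radius r = 154.4/2 = 77.2 nm
Surface area SA = 4 * pi * r^2
SA = 4 * pi * (77.2)^2
SA = 74893.56 nm^2

74893.56


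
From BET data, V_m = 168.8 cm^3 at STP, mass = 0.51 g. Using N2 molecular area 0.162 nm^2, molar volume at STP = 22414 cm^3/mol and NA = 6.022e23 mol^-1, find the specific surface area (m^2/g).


Number of moles in monolayer = V_m / 22414 = 168.8 / 22414 = 0.00753101
Number of molecules = moles * NA = 0.00753101 * 6.022e23
SA = molecules * sigma / mass
SA = (168.8 / 22414) * 6.022e23 * 0.162e-18 / 0.51
SA = 1440.6 m^2/g

1440.6


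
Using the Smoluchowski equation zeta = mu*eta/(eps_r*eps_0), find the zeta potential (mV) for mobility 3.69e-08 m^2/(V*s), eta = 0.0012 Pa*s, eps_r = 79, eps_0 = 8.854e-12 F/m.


Smoluchowski equation: zeta = mu * eta / (eps_r * eps_0)
zeta = 3.69e-08 * 0.0012 / (79 * 8.854e-12)
zeta = 0.063305 V = 63.31 mV

63.31


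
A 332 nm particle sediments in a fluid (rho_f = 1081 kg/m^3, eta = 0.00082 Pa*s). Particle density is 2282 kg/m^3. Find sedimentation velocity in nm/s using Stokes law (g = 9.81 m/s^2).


Radius R = 332/2 nm = 1.66e-07 m
Density difference = 2282 - 1081 = 1201 kg/m^3
v = 2 * R^2 * (rho_p - rho_f) * g / (9 * eta)
v = 2 * (1.66e-07)^2 * 1201 * 9.81 / (9 * 0.00082)
v = 8.79836e-08 m/s = 87.9836 nm/s

87.9836


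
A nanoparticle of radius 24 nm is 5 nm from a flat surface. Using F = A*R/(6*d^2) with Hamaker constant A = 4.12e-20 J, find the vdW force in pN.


Convert to SI: R = 24 nm = 2.4e-08 m, d = 5 nm = 5e-09 m
F = A * R / (6 * d^2)
F = 4.12e-20 * 2.4e-08 / (6 * (5e-09)^2)
F = 6.592e-12 N = 6.592 pN

6.592


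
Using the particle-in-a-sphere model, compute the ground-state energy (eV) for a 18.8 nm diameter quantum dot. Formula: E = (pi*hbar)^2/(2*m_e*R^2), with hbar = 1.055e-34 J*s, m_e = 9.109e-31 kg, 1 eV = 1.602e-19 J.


Radius R = 18.8/2 = 9.4 nm = 9.4e-09 m
E = (pi * 1.055e-34)^2 / (2 * 9.109e-31 * (9.4e-09)^2)
E(J) = 6.82415e-22
E = E(J) / 1.602e-19 = 0.0043 eV

0.0043


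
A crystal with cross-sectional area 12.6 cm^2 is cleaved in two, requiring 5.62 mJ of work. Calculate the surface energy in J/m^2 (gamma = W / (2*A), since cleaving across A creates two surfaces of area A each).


Convert: A = 12.6 cm^2 = 0.00126 m^2, W = 5.62 mJ = 0.00562 J
Cleaving exposes two faces of area A, so total new surface = 2*A and gamma = W / (2*A)
gamma = 0.00562 / (2 * 0.00126)
gamma = 2.23 J/m^2

2.23


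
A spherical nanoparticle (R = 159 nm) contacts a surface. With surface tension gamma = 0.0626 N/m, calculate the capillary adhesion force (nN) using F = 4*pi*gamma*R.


Convert radius: R = 159 nm = 1.59e-07 m
F = 4 * pi * gamma * R
F = 4 * pi * 0.0626 * 1.59e-07
F = 1.25078e-07 N = 125.0781 nN

125.0781


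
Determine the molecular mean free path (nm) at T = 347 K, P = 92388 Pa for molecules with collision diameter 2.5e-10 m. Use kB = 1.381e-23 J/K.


Mean free path: lambda = kB*T / (sqrt(2) * pi * d^2 * P)
lambda = 1.381e-23 * 347 / (sqrt(2) * pi * (2.5e-10)^2 * 92388)
lambda = 1.86794e-07 m
lambda = 186.79 nm

186.79


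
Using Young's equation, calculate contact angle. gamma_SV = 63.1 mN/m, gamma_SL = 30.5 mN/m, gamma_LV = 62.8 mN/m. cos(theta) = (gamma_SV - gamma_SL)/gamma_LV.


cos(theta) = (gamma_SV - gamma_SL) / gamma_LV
cos(theta) = (63.1 - 30.5) / 62.8
cos(theta) = 0.519108
theta = arccos(0.519108) = 58.73 degrees

58.73


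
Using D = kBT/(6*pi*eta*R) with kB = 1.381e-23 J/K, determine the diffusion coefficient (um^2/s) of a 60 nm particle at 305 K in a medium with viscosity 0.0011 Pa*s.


Radius R = 60/2 = 30 nm = 3e-08 m
D = kB*T / (6*pi*eta*R)
D = 1.381e-23 * 305 / (6 * pi * 0.0011 * 3e-08)
D = 6.7714e-12 m^2/s = 6.771 um^2/s

6.771


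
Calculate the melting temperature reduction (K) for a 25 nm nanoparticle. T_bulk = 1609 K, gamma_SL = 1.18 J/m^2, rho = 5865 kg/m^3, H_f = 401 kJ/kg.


Radius R = 25/2 = 12.5 nm = 1.25e-08 m
Convert H_f = 401 kJ/kg = 401000 J/kg
dT = 2 * gamma_SL * T_bulk / (rho * H_f * R)
dT = 2 * 1.18 * 1609 / (5865 * 401000 * 1.25e-08)
dT = 129.2 K

129.2


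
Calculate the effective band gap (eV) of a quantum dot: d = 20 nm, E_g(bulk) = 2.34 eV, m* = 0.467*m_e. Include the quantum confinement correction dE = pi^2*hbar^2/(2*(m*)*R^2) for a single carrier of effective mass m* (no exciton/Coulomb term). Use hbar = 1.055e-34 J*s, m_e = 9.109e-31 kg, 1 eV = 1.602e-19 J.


Radius R = 20/2 nm = 1e-08 m
Confinement energy dE = pi^2 * hbar^2 / (2 * m_eff * m_e * R^2)
dE = pi^2 * (1.055e-34)^2 / (2 * 0.467 * 9.109e-31 * (1e-08)^2) J, divided by 1.602e-19 J/eV
dE = 0.0081 eV
Total band gap = E_g(bulk) + dE = 2.34 + 0.0081 = 2.3481 eV

2.3481


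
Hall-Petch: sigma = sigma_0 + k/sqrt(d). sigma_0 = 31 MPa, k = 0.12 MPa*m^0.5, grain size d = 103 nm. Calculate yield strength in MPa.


d = 103 nm = 1.03e-07 m
sqrt(d) = 0.0003209361
Hall-Petch contribution = k / sqrt(d) = 0.12 / 0.0003209361 = 373.9 MPa
sigma = sigma_0 + k/sqrt(d) = 31 + 373.9 = 404.9 MPa

404.9


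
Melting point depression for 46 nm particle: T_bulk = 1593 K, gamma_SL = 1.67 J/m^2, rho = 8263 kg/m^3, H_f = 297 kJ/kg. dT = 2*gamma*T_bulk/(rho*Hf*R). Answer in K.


Radius R = 46/2 = 23 nm = 2.3e-08 m
Convert H_f = 297 kJ/kg = 297000 J/kg
dT = 2 * gamma_SL * T_bulk / (rho * H_f * R)
dT = 2 * 1.67 * 1593 / (8263 * 297000 * 2.3e-08)
dT = 94.3 K

94.3


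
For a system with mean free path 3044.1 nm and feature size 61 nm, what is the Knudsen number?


Knudsen number Kn = lambda / L
Kn = 3044.1 / 61
Kn = 49.9033

49.9033


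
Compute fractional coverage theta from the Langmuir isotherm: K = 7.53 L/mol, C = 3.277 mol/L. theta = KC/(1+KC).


Langmuir isotherm: theta = K*C / (1 + K*C)
K*C = 7.53 * 3.277 = 24.67581
theta = 24.67581 / (1 + 24.67581) = 24.67581 / 25.67581
theta = 0.9611

0.9611


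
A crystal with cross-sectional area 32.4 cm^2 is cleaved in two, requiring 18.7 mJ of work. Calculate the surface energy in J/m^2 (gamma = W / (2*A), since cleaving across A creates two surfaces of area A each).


Convert: A = 32.4 cm^2 = 0.00324 m^2, W = 18.7 mJ = 0.0187 J
Cleaving exposes two faces of area A, so total new surface = 2*A and gamma = W / (2*A)
gamma = 0.0187 / (2 * 0.00324)
gamma = 2.886 J/m^2

2.886


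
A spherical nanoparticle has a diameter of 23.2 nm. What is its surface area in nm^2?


Radius r = 23.2/2 = 11.6 nm
Surface area SA = 4 * pi * r^2
SA = 4 * pi * (11.6)^2
SA = 1690.93 nm^2

1690.93


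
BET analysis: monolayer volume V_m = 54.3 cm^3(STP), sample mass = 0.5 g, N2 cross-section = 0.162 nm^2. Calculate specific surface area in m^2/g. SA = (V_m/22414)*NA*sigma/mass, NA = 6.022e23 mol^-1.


Number of moles in monolayer = V_m / 22414 = 54.3 / 22414 = 0.00242259
Number of molecules = moles * NA = 0.00242259 * 6.022e23
SA = molecules * sigma / mass
SA = (54.3 / 22414) * 6.022e23 * 0.162e-18 / 0.5
SA = 472.7 m^2/g

472.7


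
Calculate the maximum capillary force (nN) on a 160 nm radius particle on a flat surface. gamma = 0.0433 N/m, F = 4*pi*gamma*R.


Convert radius: R = 160 nm = 1.6e-07 m
F = 4 * pi * gamma * R
F = 4 * pi * 0.0433 * 1.6e-07
F = 8.70598e-08 N = 87.0598 nN

87.0598


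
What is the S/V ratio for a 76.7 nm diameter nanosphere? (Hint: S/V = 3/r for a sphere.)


Radius r = 76.7/2 = 38.35 nm
S/V = 3 / r = 3 / 38.35
S/V = 0.0782 nm^-1

0.0782


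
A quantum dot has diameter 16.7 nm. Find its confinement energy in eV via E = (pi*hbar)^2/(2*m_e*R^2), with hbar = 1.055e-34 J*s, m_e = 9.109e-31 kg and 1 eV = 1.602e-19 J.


Radius R = 16.7/2 = 8.35 nm = 8.35e-09 m
E = (pi * 1.055e-34)^2 / (2 * 9.109e-31 * (8.35e-09)^2)
E(J) = 8.64831e-22
E = E(J) / 1.602e-19 = 0.0054 eV

0.0054


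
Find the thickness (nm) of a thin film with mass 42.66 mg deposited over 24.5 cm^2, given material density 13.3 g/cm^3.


Convert: m = 42.66 mg = 4.2660e-05 kg, A = 24.5 cm^2 = 2.4500e-03 m^2, rho = 13.3 g/cm^3 = 13300 kg/m^3
t = m / (A * rho)
t = 4.2660e-05 / (2.4500e-03 * 13300)
t = 1.3092e-06 m = 1309.2 nm

1309.2


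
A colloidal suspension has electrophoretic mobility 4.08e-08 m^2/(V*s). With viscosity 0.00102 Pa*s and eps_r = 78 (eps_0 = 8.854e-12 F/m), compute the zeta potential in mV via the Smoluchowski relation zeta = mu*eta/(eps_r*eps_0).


Smoluchowski equation: zeta = mu * eta / (eps_r * eps_0)
zeta = 4.08e-08 * 0.00102 / (78 * 8.854e-12)
zeta = 0.06026 V = 60.26 mV

60.26


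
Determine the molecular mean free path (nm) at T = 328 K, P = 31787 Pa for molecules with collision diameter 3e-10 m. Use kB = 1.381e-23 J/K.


Mean free path: lambda = kB*T / (sqrt(2) * pi * d^2 * P)
lambda = 1.381e-23 * 328 / (sqrt(2) * pi * (3e-10)^2 * 31787)
lambda = 3.56378e-07 m
lambda = 356.38 nm

356.38


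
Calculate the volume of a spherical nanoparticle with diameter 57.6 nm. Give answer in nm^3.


Radius r = 57.6/2 = 28.8 nm
Volume V = (4/3) * pi * r^3
V = (4/3) * pi * (28.8)^3
V = 100061.28 nm^3

100061.28


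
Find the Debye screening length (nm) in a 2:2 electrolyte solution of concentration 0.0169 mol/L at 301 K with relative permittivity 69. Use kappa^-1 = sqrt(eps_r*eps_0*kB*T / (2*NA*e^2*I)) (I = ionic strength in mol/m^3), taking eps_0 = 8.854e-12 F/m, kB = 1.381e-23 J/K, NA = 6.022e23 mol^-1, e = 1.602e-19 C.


Ionic strength I = 0.0169 * 2^2 * 1000 = 67.6 mol/m^3
kappa^-1 = sqrt(69 * 8.854e-12 * 1.381e-23 * 301 / (2 * 6.022e23 * (1.602e-19)^2 * 67.6))
kappa^-1 = 1.102 nm

1.102


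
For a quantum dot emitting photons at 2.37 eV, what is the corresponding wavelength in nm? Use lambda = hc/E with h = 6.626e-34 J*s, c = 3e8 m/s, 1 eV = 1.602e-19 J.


Convert energy: E = 2.37 eV = 2.37 * 1.602e-19 = 3.79674e-19 J
lambda = h*c / E = 6.626e-34 * 3e8 / 3.79674e-19
lambda = 5.23554e-07 m = 523.6 nm

523.6


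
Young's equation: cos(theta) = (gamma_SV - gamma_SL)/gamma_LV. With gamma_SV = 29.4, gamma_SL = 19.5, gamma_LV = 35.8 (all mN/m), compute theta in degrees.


cos(theta) = (gamma_SV - gamma_SL) / gamma_LV
cos(theta) = (29.4 - 19.5) / 35.8
cos(theta) = 0.276536
theta = arccos(0.276536) = 73.95 degrees

73.95


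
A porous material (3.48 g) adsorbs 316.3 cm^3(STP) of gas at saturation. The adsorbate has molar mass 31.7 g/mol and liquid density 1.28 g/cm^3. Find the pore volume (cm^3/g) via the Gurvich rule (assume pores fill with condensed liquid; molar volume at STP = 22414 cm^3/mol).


Moles adsorbed n = V_ads / 22414 = 316.3 / 22414 = 1.411172e-02 mol
Liquid volume V_liq = n * M / rho_liq = 1.411172e-02 * 31.7 / 1.28 = 0.34949 cm^3
Specific pore volume V_pore = V_liq / m_sample = 0.34949 / 3.48
V_pore = 0.1004 cm^3/g

0.1004


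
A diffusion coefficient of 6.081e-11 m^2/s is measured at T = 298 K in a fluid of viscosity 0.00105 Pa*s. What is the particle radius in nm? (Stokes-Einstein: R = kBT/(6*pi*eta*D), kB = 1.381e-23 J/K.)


Stokes-Einstein: R = kB*T / (6*pi*eta*D)
R = 1.381e-23 * 298 / (6 * pi * 0.00105 * 6.081e-11)
R = 3.41936e-09 m = 3.42 nm

3.42


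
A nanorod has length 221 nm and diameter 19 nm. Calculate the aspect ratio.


Aspect ratio AR = length / diameter
AR = 221 / 19
AR = 11.63

11.63


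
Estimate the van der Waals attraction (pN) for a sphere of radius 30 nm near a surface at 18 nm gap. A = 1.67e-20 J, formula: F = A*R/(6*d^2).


Convert to SI: R = 30 nm = 3e-08 m, d = 18 nm = 1.8e-08 m
F = A * R / (6 * d^2)
F = 1.67e-20 * 3e-08 / (6 * (1.8e-08)^2)
F = 2.57716e-13 N = 0.258 pN

0.258


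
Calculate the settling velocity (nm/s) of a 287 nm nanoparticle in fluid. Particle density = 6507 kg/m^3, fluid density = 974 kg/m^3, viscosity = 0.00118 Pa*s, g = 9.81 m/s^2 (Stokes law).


Radius R = 287/2 nm = 1.435e-07 m
Density difference = 6507 - 974 = 5533 kg/m^3
v = 2 * R^2 * (rho_p - rho_f) * g / (9 * eta)
v = 2 * (1.435e-07)^2 * 5533 * 9.81 / (9 * 0.00118)
v = 2.10494e-07 m/s = 210.4936 nm/s

210.4936


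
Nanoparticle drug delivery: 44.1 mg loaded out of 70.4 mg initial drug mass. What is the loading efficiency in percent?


Drug loading efficiency = (drug loaded / drug initial) * 100
DLE = 44.1 / 70.4 * 100
DLE = 0.6264 * 100
DLE = 62.64%

62.64


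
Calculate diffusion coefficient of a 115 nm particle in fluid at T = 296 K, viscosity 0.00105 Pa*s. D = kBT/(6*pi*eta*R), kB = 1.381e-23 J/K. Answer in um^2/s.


Radius R = 115/2 = 57.5 nm = 5.75e-08 m
D = kB*T / (6*pi*eta*R)
D = 1.381e-23 * 296 / (6 * pi * 0.00105 * 5.75e-08)
D = 3.59192e-12 m^2/s = 3.592 um^2/s

3.592


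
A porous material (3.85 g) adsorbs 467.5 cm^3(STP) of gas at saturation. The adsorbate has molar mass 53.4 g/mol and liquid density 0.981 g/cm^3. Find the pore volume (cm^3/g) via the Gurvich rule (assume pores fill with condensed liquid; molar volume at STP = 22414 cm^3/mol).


Moles adsorbed n = V_ads / 22414 = 467.5 / 22414 = 2.085750e-02 mol
Liquid volume V_liq = n * M / rho_liq = 2.085750e-02 * 53.4 / 0.981 = 1.13536 cm^3
Specific pore volume V_pore = V_liq / m_sample = 1.13536 / 3.85
V_pore = 0.2949 cm^3/g

0.2949


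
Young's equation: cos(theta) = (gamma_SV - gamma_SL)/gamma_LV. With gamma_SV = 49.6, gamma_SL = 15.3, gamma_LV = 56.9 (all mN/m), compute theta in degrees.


cos(theta) = (gamma_SV - gamma_SL) / gamma_LV
cos(theta) = (49.6 - 15.3) / 56.9
cos(theta) = 0.602812
theta = arccos(0.602812) = 52.93 degrees

52.93


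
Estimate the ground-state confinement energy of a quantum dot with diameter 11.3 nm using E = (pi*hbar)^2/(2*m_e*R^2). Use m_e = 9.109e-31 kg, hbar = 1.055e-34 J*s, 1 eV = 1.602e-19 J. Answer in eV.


Radius R = 11.3/2 = 5.65 nm = 5.65e-09 m
E = (pi * 1.055e-34)^2 / (2 * 9.109e-31 * (5.65e-09)^2)
E(J) = 1.88889e-21
E = E(J) / 1.602e-19 = 0.0118 eV

0.0118


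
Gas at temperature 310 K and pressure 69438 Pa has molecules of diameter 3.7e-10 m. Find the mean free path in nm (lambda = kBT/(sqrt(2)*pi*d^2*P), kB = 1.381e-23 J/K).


Mean free path: lambda = kB*T / (sqrt(2) * pi * d^2 * P)
lambda = 1.381e-23 * 310 / (sqrt(2) * pi * (3.7e-10)^2 * 69438)
lambda = 1.01365e-07 m
lambda = 101.37 nm

101.37


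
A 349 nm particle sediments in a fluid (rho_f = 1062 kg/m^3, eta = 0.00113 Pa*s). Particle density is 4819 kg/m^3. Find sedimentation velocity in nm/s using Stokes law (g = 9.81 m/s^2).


Radius R = 349/2 nm = 1.745e-07 m
Density difference = 4819 - 1062 = 3757 kg/m^3
v = 2 * R^2 * (rho_p - rho_f) * g / (9 * eta)
v = 2 * (1.745e-07)^2 * 3757 * 9.81 / (9 * 0.00113)
v = 2.20704e-07 m/s = 220.704 nm/s

220.704


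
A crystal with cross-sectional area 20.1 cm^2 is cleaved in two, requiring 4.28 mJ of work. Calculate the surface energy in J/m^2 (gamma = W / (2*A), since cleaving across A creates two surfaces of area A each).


Convert: A = 20.1 cm^2 = 0.00201 m^2, W = 4.28 mJ = 0.00428 J
Cleaving exposes two faces of area A, so total new surface = 2*A and gamma = W / (2*A)
gamma = 0.00428 / (2 * 0.00201)
gamma = 1.065 J/m^2

1.065


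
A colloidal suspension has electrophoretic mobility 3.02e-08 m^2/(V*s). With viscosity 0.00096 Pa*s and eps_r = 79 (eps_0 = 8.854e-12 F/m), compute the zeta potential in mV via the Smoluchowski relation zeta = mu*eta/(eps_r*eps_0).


Smoluchowski equation: zeta = mu * eta / (eps_r * eps_0)
zeta = 3.02e-08 * 0.00096 / (79 * 8.854e-12)
zeta = 0.041449 V = 41.45 mV

41.45


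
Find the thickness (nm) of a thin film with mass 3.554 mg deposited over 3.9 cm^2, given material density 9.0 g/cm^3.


Convert: m = 3.554 mg = 3.5540e-06 kg, A = 3.9 cm^2 = 3.9000e-04 m^2, rho = 9.0 g/cm^3 = 9000 kg/m^3
t = m / (A * rho)
t = 3.5540e-06 / (3.9000e-04 * 9000)
t = 1.0125e-06 m = 1012.5 nm

1012.5


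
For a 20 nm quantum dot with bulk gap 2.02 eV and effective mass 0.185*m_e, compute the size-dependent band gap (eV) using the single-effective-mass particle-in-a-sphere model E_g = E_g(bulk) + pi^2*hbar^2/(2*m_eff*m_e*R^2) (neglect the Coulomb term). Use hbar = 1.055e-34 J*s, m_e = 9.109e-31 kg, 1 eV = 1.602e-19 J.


Radius R = 20/2 nm = 1e-08 m
Confinement energy dE = pi^2 * hbar^2 / (2 * m_eff * m_e * R^2)
dE = pi^2 * (1.055e-34)^2 / (2 * 0.185 * 9.109e-31 * (1e-08)^2) J, divided by 1.602e-19 J/eV
dE = 0.0203 eV
Total band gap = E_g(bulk) + dE = 2.02 + 0.0203 = 2.0403 eV

2.0403


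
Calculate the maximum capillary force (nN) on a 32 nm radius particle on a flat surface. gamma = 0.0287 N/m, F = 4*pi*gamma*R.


Convert radius: R = 32 nm = 3.2e-08 m
F = 4 * pi * gamma * R
F = 4 * pi * 0.0287 * 3.2e-08
F = 1.1541e-08 N = 11.541 nN

11.541


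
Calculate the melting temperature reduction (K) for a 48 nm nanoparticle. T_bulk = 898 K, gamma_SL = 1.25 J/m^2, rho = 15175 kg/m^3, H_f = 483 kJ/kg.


Radius R = 48/2 = 24 nm = 2.4e-08 m
Convert H_f = 483 kJ/kg = 483000 J/kg
dT = 2 * gamma_SL * T_bulk / (rho * H_f * R)
dT = 2 * 1.25 * 898 / (15175 * 483000 * 2.4e-08)
dT = 12.8 K

12.8


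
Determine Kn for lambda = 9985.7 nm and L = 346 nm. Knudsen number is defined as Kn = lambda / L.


Knudsen number Kn = lambda / L
Kn = 9985.7 / 346
Kn = 28.8604

28.8604


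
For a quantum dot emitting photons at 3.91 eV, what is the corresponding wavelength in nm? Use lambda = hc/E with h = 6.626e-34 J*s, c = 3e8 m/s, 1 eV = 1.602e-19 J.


Convert energy: E = 3.91 eV = 3.91 * 1.602e-19 = 6.26382e-19 J
lambda = h*c / E = 6.626e-34 * 3e8 / 6.26382e-19
lambda = 3.17346e-07 m = 317.3 nm

317.3


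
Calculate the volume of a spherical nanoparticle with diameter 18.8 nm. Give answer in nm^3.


Radius r = 18.8/2 = 9.4 nm
Volume V = (4/3) * pi * r^3
V = (4/3) * pi * (9.4)^3
V = 3479.14 nm^3

3479.14


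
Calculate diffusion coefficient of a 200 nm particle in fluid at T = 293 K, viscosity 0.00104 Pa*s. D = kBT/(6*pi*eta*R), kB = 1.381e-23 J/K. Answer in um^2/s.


Radius R = 200/2 = 100 nm = 1e-07 m
D = kB*T / (6*pi*eta*R)
D = 1.381e-23 * 293 / (6 * pi * 0.00104 * 1e-07)
D = 2.06408e-12 m^2/s = 2.064 um^2/s

2.064


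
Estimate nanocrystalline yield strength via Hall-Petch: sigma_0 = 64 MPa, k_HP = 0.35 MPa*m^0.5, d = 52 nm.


d = 52 nm = 5.2e-08 m
sqrt(d) = 0.0002280351
Hall-Petch contribution = k / sqrt(d) = 0.35 / 0.0002280351 = 1534.9 MPa
sigma = sigma_0 + k/sqrt(d) = 64 + 1534.9 = 1598.9 MPa

1598.9


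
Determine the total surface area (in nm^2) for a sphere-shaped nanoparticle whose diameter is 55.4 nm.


Radius r = 55.4/2 = 27.7 nm
Surface area SA = 4 * pi * r^2
SA = 4 * pi * (27.7)^2
SA = 9642.05 nm^2

9642.05


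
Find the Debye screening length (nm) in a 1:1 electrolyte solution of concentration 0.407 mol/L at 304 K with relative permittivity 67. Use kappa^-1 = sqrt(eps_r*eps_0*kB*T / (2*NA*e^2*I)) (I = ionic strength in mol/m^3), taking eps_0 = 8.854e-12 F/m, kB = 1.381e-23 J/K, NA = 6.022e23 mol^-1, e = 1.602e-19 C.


Ionic strength I = 0.407 * 1^2 * 1000 = 407 mol/m^3
kappa^-1 = sqrt(67 * 8.854e-12 * 1.381e-23 * 304 / (2 * 6.022e23 * (1.602e-19)^2 * 407))
kappa^-1 = 0.445 nm

0.445


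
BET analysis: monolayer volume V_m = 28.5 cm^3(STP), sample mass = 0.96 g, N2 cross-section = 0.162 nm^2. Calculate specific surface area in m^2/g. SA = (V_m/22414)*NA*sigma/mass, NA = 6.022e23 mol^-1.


Number of moles in monolayer = V_m / 22414 = 28.5 / 22414 = 0.00127153
Number of molecules = moles * NA = 0.00127153 * 6.022e23
SA = molecules * sigma / mass
SA = (28.5 / 22414) * 6.022e23 * 0.162e-18 / 0.96
SA = 129.2 m^2/g

129.2


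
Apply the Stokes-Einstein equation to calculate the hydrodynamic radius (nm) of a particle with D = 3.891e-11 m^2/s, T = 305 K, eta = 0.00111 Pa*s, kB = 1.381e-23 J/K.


Stokes-Einstein: R = kB*T / (6*pi*eta*D)
R = 1.381e-23 * 305 / (6 * pi * 0.00111 * 3.891e-11)
R = 5.17378e-09 m = 5.17 nm

5.17


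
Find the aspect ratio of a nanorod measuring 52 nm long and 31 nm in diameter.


Aspect ratio AR = length / diameter
AR = 52 / 31
AR = 1.68

1.68


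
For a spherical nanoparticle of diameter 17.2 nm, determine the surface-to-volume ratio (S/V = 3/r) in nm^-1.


Radius r = 17.2/2 = 8.6 nm
S/V = 3 / r = 3 / 8.6
S/V = 0.3488 nm^-1

0.3488


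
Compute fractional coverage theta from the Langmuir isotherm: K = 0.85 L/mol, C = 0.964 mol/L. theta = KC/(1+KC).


Langmuir isotherm: theta = K*C / (1 + K*C)
K*C = 0.85 * 0.964 = 0.8194
theta = 0.8194 / (1 + 0.8194) = 0.8194 / 1.8194
theta = 0.4504

0.4504


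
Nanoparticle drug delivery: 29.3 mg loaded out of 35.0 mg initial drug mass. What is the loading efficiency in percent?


Drug loading efficiency = (drug loaded / drug initial) * 100
DLE = 29.3 / 35.0 * 100
DLE = 0.8371 * 100
DLE = 83.71%

83.71


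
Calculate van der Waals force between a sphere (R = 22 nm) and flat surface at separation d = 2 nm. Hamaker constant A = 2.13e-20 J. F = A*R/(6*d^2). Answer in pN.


Convert to SI: R = 22 nm = 2.2e-08 m, d = 2 nm = 2e-09 m
F = A * R / (6 * d^2)
F = 2.13e-20 * 2.2e-08 / (6 * (2e-09)^2)
F = 1.9525e-11 N = 19.525 pN

19.525


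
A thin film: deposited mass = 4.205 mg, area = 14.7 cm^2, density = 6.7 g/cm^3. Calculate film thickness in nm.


Convert: m = 4.205 mg = 4.2050e-06 kg, A = 14.7 cm^2 = 1.4700e-03 m^2, rho = 6.7 g/cm^3 = 6700 kg/m^3
t = m / (A * rho)
t = 4.2050e-06 / (1.4700e-03 * 6700)
t = 4.2695e-07 m = 426.9 nm

426.9


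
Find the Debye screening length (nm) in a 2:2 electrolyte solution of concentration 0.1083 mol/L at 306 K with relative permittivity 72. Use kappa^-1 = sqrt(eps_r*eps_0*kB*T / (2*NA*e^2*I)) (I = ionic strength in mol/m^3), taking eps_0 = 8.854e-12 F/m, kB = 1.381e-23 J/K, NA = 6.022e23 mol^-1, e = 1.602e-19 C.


Ionic strength I = 0.1083 * 2^2 * 1000 = 433.2 mol/m^3
kappa^-1 = sqrt(72 * 8.854e-12 * 1.381e-23 * 306 / (2 * 6.022e23 * (1.602e-19)^2 * 433.2))
kappa^-1 = 0.449 nm

0.449


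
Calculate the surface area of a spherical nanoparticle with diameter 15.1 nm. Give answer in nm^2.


Radius r = 15.1/2 = 7.55 nm
Surface area SA = 4 * pi * r^2
SA = 4 * pi * (7.55)^2
SA = 716.31 nm^2

716.31


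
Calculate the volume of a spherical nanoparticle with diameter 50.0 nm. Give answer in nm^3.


Radius r = 50.0/2 = 25 nm
Volume V = (4/3) * pi * r^3
V = (4/3) * pi * (25)^3
V = 65449.85 nm^3

65449.85


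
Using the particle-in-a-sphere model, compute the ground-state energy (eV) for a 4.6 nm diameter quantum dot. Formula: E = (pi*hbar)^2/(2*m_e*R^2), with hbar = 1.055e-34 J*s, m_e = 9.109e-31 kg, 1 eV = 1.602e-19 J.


Radius R = 4.6/2 = 2.3 nm = 2.3e-09 m
E = (pi * 1.055e-34)^2 / (2 * 9.109e-31 * (2.3e-09)^2)
E(J) = 1.13985e-20
E = E(J) / 1.602e-19 = 0.0712 eV

0.0712


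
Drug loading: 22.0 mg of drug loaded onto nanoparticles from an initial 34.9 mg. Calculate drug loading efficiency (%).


Drug loading efficiency = (drug loaded / drug initial) * 100
DLE = 22.0 / 34.9 * 100
DLE = 0.6304 * 100
DLE = 63.04%

63.04


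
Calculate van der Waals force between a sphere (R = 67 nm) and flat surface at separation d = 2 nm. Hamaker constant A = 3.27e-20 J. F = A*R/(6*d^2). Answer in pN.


Convert to SI: R = 67 nm = 6.7e-08 m, d = 2 nm = 2e-09 m
F = A * R / (6 * d^2)
F = 3.27e-20 * 6.7e-08 / (6 * (2e-09)^2)
F = 9.12875e-11 N = 91.288 pN

91.288


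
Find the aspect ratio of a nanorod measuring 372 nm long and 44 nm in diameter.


Aspect ratio AR = length / diameter
AR = 372 / 44
AR = 8.45

8.45


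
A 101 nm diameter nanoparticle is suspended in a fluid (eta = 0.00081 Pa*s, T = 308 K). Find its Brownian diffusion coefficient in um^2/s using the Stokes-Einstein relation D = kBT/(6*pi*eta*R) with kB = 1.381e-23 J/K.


Radius R = 101/2 = 50.5 nm = 5.05e-08 m
D = kB*T / (6*pi*eta*R)
D = 1.381e-23 * 308 / (6 * pi * 0.00081 * 5.05e-08)
D = 5.51654e-12 m^2/s = 5.517 um^2/s

5.517


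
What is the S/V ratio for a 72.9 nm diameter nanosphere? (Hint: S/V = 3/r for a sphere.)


Radius r = 72.9/2 = 36.45 nm
S/V = 3 / r = 3 / 36.45
S/V = 0.0823 nm^-1

0.0823


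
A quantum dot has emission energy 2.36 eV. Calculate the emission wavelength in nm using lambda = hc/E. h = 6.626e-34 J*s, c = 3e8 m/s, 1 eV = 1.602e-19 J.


Convert energy: E = 2.36 eV = 2.36 * 1.602e-19 = 3.78072e-19 J
lambda = h*c / E = 6.626e-34 * 3e8 / 3.78072e-19
lambda = 5.25773e-07 m = 525.8 nm

525.8


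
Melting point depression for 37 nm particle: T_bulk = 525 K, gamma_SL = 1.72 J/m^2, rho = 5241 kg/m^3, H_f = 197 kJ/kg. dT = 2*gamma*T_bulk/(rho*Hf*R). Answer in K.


Radius R = 37/2 = 18.5 nm = 1.85e-08 m
Convert H_f = 197 kJ/kg = 197000 J/kg
dT = 2 * gamma_SL * T_bulk / (rho * H_f * R)
dT = 2 * 1.72 * 525 / (5241 * 197000 * 1.85e-08)
dT = 94.6 K

94.6


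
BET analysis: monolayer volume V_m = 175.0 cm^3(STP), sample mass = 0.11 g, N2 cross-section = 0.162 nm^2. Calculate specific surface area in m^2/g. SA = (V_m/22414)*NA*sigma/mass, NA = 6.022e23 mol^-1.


Number of moles in monolayer = V_m / 22414 = 175.0 / 22414 = 0.00780762
Number of molecules = moles * NA = 0.00780762 * 6.022e23
SA = molecules * sigma / mass
SA = (175.0 / 22414) * 6.022e23 * 0.162e-18 / 0.11
SA = 6924.4 m^2/g

6924.4


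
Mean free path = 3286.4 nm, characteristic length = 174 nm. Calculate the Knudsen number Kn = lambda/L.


Knudsen number Kn = lambda / L
Kn = 3286.4 / 174
Kn = 18.8874

18.8874


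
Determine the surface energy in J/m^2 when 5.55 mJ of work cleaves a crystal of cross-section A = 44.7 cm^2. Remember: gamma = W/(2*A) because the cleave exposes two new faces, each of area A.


Convert: A = 44.7 cm^2 = 0.00447 m^2, W = 5.55 mJ = 0.00555 J
Cleaving exposes two faces of area A, so total new surface = 2*A and gamma = W / (2*A)
gamma = 0.00555 / (2 * 0.00447)
gamma = 0.621 J/m^2

0.621


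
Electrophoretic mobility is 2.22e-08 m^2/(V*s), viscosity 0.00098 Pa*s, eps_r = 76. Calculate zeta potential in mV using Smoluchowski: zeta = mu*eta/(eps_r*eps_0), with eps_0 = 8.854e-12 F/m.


Smoluchowski equation: zeta = mu * eta / (eps_r * eps_0)
zeta = 2.22e-08 * 0.00098 / (76 * 8.854e-12)
zeta = 0.032332 V = 32.33 mV

32.33


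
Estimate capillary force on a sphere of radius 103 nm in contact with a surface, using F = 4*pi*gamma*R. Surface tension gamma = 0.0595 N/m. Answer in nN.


Convert radius: R = 103 nm = 1.03e-07 m
F = 4 * pi * gamma * R
F = 4 * pi * 0.0595 * 1.03e-07
F = 7.7013e-08 N = 77.013 nN

77.013


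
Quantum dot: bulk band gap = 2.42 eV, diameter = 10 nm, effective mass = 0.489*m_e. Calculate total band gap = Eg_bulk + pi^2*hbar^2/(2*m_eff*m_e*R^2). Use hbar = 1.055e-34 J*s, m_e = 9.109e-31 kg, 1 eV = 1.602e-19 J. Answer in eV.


Radius R = 10/2 nm = 5e-09 m
Confinement energy dE = pi^2 * hbar^2 / (2 * m_eff * m_e * R^2)
dE = pi^2 * (1.055e-34)^2 / (2 * 0.489 * 9.109e-31 * (5e-09)^2) J, divided by 1.602e-19 J/eV
dE = 0.0308 eV
Total band gap = E_g(bulk) + dE = 2.42 + 0.0308 = 2.4508 eV

2.4508


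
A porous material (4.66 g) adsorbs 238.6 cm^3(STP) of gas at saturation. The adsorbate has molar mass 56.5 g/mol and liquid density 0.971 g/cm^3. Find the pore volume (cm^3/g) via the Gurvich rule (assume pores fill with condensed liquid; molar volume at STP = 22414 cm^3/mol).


Moles adsorbed n = V_ads / 22414 = 238.6 / 22414 = 1.064513e-02 mol
Liquid volume V_liq = n * M / rho_liq = 1.064513e-02 * 56.5 / 0.971 = 0.61941 cm^3
Specific pore volume V_pore = V_liq / m_sample = 0.61941 / 4.66
V_pore = 0.1329 cm^3/g

0.1329


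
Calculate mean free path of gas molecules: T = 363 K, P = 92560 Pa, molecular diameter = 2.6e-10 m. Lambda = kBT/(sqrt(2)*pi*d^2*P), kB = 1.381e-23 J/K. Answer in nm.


Mean free path: lambda = kB*T / (sqrt(2) * pi * d^2 * P)
lambda = 1.381e-23 * 363 / (sqrt(2) * pi * (2.6e-10)^2 * 92560)
lambda = 1.80329e-07 m
lambda = 180.33 nm

180.33


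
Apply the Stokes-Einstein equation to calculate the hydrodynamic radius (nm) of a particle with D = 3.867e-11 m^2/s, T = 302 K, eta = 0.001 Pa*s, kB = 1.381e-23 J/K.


Stokes-Einstein: R = kB*T / (6*pi*eta*D)
R = 1.381e-23 * 302 / (6 * pi * 0.001 * 3.867e-11)
R = 5.7217e-09 m = 5.72 nm

5.72


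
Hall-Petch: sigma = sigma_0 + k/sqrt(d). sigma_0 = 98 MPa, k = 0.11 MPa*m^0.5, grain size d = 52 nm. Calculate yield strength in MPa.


d = 52 nm = 5.2e-08 m
sqrt(d) = 0.0002280351
Hall-Petch contribution = k / sqrt(d) = 0.11 / 0.0002280351 = 482.4 MPa
sigma = sigma_0 + k/sqrt(d) = 98 + 482.4 = 580.4 MPa

580.4


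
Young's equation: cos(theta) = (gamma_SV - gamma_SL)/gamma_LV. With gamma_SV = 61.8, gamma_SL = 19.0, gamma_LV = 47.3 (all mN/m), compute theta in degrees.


cos(theta) = (gamma_SV - gamma_SL) / gamma_LV
cos(theta) = (61.8 - 19.0) / 47.3
cos(theta) = 0.904863
theta = arccos(0.904863) = 25.2 degrees

25.2


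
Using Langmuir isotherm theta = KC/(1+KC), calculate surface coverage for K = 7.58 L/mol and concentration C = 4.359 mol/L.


Langmuir isotherm: theta = K*C / (1 + K*C)
K*C = 7.58 * 4.359 = 33.04122
theta = 33.04122 / (1 + 33.04122) = 33.04122 / 34.04122
theta = 0.9706

0.9706


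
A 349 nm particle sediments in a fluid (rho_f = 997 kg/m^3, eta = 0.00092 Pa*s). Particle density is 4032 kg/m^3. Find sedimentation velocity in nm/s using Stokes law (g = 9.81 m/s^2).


Radius R = 349/2 nm = 1.745e-07 m
Density difference = 4032 - 997 = 3035 kg/m^3
v = 2 * R^2 * (rho_p - rho_f) * g / (9 * eta)
v = 2 * (1.745e-07)^2 * 3035 * 9.81 / (9 * 0.00092)
v = 2.18987e-07 m/s = 218.9869 nm/s

218.9869


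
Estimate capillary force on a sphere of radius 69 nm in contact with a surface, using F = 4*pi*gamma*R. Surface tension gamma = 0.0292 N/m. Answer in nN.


Convert radius: R = 69 nm = 6.9e-08 m
F = 4 * pi * gamma * R
F = 4 * pi * 0.0292 * 6.9e-08
F = 2.53187e-08 N = 25.3187 nN

25.3187


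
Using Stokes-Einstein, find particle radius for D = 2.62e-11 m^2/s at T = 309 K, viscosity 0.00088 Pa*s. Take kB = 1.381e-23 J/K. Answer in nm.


Stokes-Einstein: R = kB*T / (6*pi*eta*D)
R = 1.381e-23 * 309 / (6 * pi * 0.00088 * 2.62e-11)
R = 9.819e-09 m = 9.82 nm

9.82


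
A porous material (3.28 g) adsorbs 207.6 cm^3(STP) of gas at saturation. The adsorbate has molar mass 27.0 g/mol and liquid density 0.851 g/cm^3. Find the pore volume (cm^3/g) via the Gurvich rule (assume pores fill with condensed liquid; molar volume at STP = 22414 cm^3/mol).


Moles adsorbed n = V_ads / 22414 = 207.6 / 22414 = 9.262068e-03 mol
Liquid volume V_liq = n * M / rho_liq = 9.262068e-03 * 27.0 / 0.851 = 0.29386 cm^3
Specific pore volume V_pore = V_liq / m_sample = 0.29386 / 3.28
V_pore = 0.0896 cm^3/g

0.0896


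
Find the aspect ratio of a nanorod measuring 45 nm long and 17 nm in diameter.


Aspect ratio AR = length / diameter
AR = 45 / 17
AR = 2.65

2.65


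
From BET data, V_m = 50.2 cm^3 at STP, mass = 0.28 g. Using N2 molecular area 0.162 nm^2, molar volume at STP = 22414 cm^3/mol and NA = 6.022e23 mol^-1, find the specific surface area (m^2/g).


Number of moles in monolayer = V_m / 22414 = 50.2 / 22414 = 0.00223967
Number of molecules = moles * NA = 0.00223967 * 6.022e23
SA = molecules * sigma / mass
SA = (50.2 / 22414) * 6.022e23 * 0.162e-18 / 0.28
SA = 780.3 m^2/g

780.3


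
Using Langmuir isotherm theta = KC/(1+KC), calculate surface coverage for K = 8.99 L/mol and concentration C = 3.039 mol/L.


Langmuir isotherm: theta = K*C / (1 + K*C)
K*C = 8.99 * 3.039 = 27.32061
theta = 27.32061 / (1 + 27.32061) = 27.32061 / 28.32061
theta = 0.9647

0.9647


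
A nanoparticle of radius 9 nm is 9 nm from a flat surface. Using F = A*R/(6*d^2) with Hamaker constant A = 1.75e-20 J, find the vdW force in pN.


Convert to SI: R = 9 nm = 9e-09 m, d = 9 nm = 9e-09 m
F = A * R / (6 * d^2)
F = 1.75e-20 * 9e-09 / (6 * (9e-09)^2)
F = 3.24074e-13 N = 0.324 pN

0.324


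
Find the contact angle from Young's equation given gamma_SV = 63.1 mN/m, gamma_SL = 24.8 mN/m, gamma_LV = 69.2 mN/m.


cos(theta) = (gamma_SV - gamma_SL) / gamma_LV
cos(theta) = (63.1 - 24.8) / 69.2
cos(theta) = 0.553468
theta = arccos(0.553468) = 56.39 degrees

56.39


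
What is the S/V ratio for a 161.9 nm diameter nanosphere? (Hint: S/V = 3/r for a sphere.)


Radius r = 161.9/2 = 80.95 nm
S/V = 3 / r = 3 / 80.95
S/V = 0.0371 nm^-1

0.0371


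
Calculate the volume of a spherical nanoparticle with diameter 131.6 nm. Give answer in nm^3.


Radius r = 131.6/2 = 65.8 nm
Volume V = (4/3) * pi * r^3
V = (4/3) * pi * (65.8)^3
V = 1193345.75 nm^3

1193345.75


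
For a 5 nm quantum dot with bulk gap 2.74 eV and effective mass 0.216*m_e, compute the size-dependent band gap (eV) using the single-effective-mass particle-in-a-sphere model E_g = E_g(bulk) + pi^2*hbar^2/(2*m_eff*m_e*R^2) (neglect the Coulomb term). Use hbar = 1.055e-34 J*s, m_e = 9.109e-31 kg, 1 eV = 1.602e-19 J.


Radius R = 5/2 nm = 2.5e-09 m
Confinement energy dE = pi^2 * hbar^2 / (2 * m_eff * m_e * R^2)
dE = pi^2 * (1.055e-34)^2 / (2 * 0.216 * 9.109e-31 * (2.5e-09)^2) J, divided by 1.602e-19 J/eV
dE = 0.2788 eV
Total band gap = E_g(bulk) + dE = 2.74 + 0.2788 = 3.0188 eV

3.0188


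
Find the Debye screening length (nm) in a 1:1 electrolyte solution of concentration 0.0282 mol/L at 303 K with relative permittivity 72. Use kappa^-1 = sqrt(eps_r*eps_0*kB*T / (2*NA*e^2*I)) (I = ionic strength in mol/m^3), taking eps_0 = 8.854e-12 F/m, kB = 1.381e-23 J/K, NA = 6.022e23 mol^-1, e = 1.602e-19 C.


Ionic strength I = 0.0282 * 1^2 * 1000 = 28.2 mol/m^3
kappa^-1 = sqrt(72 * 8.854e-12 * 1.381e-23 * 303 / (2 * 6.022e23 * (1.602e-19)^2 * 28.2))
kappa^-1 = 1.749 nm

1.749


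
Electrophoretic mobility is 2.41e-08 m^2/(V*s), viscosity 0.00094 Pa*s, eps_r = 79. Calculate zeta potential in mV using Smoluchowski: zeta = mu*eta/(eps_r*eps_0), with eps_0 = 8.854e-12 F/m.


Smoluchowski equation: zeta = mu * eta / (eps_r * eps_0)
zeta = 2.41e-08 * 0.00094 / (79 * 8.854e-12)
zeta = 0.032388 V = 32.39 mV

32.39


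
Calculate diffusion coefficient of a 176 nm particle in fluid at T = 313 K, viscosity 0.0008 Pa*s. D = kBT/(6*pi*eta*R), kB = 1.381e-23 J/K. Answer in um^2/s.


Radius R = 176/2 = 88 nm = 8.8e-08 m
D = kB*T / (6*pi*eta*R)
D = 1.381e-23 * 313 / (6 * pi * 0.0008 * 8.8e-08)
D = 3.25735e-12 m^2/s = 3.257 um^2/s

3.257


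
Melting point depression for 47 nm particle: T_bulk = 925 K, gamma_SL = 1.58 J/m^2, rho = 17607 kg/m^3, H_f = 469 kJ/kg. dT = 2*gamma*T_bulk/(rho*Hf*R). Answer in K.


Radius R = 47/2 = 23.5 nm = 2.35e-08 m
Convert H_f = 469 kJ/kg = 469000 J/kg
dT = 2 * gamma_SL * T_bulk / (rho * H_f * R)
dT = 2 * 1.58 * 925 / (17607 * 469000 * 2.35e-08)
dT = 15.1 K

15.1


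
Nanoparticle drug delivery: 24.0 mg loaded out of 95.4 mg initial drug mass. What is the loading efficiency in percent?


Drug loading efficiency = (drug loaded / drug initial) * 100
DLE = 24.0 / 95.4 * 100
DLE = 0.2516 * 100
DLE = 25.16%

25.16


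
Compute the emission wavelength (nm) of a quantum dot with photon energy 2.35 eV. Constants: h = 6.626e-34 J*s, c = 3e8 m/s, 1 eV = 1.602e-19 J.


Convert energy: E = 2.35 eV = 2.35 * 1.602e-19 = 3.7647e-19 J
lambda = h*c / E = 6.626e-34 * 3e8 / 3.7647e-19
lambda = 5.2801e-07 m = 528.0 nm

528.0


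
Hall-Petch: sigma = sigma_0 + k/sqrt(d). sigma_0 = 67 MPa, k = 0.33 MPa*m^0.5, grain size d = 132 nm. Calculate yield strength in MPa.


d = 132 nm = 1.32e-07 m
sqrt(d) = 0.000363318
Hall-Petch contribution = k / sqrt(d) = 0.33 / 0.000363318 = 908.3 MPa
sigma = sigma_0 + k/sqrt(d) = 67 + 908.3 = 975.3 MPa

975.3


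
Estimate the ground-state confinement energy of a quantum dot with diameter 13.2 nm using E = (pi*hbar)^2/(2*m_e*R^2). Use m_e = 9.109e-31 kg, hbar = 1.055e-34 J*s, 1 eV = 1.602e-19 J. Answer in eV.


Radius R = 13.2/2 = 6.6 nm = 6.6e-09 m
E = (pi * 1.055e-34)^2 / (2 * 9.109e-31 * (6.6e-09)^2)
E(J) = 1.38425e-21
E = E(J) / 1.602e-19 = 0.0086 eV

0.0086


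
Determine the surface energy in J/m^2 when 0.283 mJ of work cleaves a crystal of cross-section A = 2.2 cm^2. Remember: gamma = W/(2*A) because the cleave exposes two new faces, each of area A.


Convert: A = 2.2 cm^2 = 0.00022 m^2, W = 0.283 mJ = 0.000283 J
Cleaving exposes two faces of area A, so total new surface = 2*A and gamma = W / (2*A)
gamma = 0.000283 / (2 * 0.00022)
gamma = 0.643 J/m^2

0.643


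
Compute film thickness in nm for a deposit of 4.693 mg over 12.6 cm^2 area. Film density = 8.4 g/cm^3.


Convert: m = 4.693 mg = 4.6930e-06 kg, A = 12.6 cm^2 = 1.2600e-03 m^2, rho = 8.4 g/cm^3 = 8400 kg/m^3
t = m / (A * rho)
t = 4.6930e-06 / (1.2600e-03 * 8400)
t = 4.4341e-07 m = 443.4 nm

443.4


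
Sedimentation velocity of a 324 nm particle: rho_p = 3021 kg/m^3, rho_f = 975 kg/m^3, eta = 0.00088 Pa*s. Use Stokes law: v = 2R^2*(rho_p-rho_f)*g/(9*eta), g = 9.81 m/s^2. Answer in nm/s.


Radius R = 324/2 nm = 1.62e-07 m
Density difference = 3021 - 975 = 2046 kg/m^3
v = 2 * R^2 * (rho_p - rho_f) * g / (9 * eta)
v = 2 * (1.62e-07)^2 * 2046 * 9.81 / (9 * 0.00088)
v = 1.33018e-07 m/s = 133.0177 nm/s

133.0177


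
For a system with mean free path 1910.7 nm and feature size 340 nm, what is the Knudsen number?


Knudsen number Kn = lambda / L
Kn = 1910.7 / 340
Kn = 5.6197

5.6197


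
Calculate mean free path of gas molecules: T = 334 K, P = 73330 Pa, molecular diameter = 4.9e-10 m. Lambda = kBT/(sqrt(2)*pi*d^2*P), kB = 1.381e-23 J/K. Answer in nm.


Mean free path: lambda = kB*T / (sqrt(2) * pi * d^2 * P)
lambda = 1.381e-23 * 334 / (sqrt(2) * pi * (4.9e-10)^2 * 73330)
lambda = 5.8966e-08 m
lambda = 58.97 nm

58.97


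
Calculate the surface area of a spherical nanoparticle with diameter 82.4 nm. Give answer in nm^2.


Radius r = 82.4/2 = 41.2 nm
Surface area SA = 4 * pi * r^2
SA = 4 * pi * (41.2)^2
SA = 21330.66 nm^2

21330.66


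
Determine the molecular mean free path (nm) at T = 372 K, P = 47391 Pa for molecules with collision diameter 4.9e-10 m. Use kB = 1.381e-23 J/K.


Mean free path: lambda = kB*T / (sqrt(2) * pi * d^2 * P)
lambda = 1.381e-23 * 372 / (sqrt(2) * pi * (4.9e-10)^2 * 47391)
lambda = 1.01621e-07 m
lambda = 101.62 nm

101.62
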